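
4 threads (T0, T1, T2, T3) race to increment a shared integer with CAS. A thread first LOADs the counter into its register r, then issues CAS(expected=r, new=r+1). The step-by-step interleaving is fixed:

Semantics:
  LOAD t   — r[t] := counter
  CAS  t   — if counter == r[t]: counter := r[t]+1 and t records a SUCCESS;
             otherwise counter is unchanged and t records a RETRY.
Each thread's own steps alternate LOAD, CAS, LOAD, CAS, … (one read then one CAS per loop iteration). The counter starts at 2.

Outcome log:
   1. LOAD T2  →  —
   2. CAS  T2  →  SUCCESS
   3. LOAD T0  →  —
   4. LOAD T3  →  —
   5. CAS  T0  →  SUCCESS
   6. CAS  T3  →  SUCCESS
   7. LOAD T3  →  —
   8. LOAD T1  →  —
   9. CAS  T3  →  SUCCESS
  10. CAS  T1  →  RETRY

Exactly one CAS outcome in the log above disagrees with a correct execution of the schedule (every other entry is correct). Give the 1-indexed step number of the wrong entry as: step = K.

Reference trace:
1. LOAD T2 → mem=2 r[T2]=2 [LOAD]
2. CAS T2 → mem=3 r[T2]=2 [OK]
3. LOAD T0 → mem=3 r[T0]=3 [LOAD]
4. LOAD T3 → mem=3 r[T3]=3 [LOAD]
5. CAS T0 → mem=4 r[T0]=3 [OK]
6. CAS T3 → mem=4 r[T3]=3 [RETRY]
7. LOAD T3 → mem=4 r[T3]=4 [LOAD]
8. LOAD T1 → mem=4 r[T1]=4 [LOAD]
9. CAS T3 → mem=5 r[T3]=4 [OK]
10. CAS T1 → mem=5 r[T1]=4 [RETRY]
Log disagrees first at step 6.

step = 6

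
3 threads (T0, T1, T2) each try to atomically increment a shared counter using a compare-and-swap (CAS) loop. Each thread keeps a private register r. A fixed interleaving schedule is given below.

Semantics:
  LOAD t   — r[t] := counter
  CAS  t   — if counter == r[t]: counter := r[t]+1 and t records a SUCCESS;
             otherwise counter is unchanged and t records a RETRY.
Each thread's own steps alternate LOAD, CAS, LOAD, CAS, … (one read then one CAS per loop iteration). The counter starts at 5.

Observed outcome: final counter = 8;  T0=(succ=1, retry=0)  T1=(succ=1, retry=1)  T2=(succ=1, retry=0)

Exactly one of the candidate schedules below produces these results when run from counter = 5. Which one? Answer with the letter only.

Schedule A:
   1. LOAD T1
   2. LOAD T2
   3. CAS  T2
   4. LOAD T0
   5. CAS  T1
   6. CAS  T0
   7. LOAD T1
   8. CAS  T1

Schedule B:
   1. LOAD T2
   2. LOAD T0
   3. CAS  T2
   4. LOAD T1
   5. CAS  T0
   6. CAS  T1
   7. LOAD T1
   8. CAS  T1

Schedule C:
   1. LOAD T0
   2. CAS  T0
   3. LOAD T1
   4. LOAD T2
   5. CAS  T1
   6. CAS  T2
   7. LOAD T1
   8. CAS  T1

Simulating candidate A:
step 1: T1 LOAD ⇒ load; ctr=5 reg=5
step 2: T2 LOAD ⇒ load; ctr=5 reg=5
step 3: T2 CAS ⇒ ok; ctr=6 reg=5
step 4: T0 LOAD ⇒ load; ctr=6 reg=6
step 5: T1 CAS ⇒ retry; ctr=6 reg=5
step 6: T0 CAS ⇒ ok; ctr=7 reg=6
step 7: T1 LOAD ⇒ load; ctr=7 reg=7
step 8: T1 CAS ⇒ ok; ctr=8 reg=7

A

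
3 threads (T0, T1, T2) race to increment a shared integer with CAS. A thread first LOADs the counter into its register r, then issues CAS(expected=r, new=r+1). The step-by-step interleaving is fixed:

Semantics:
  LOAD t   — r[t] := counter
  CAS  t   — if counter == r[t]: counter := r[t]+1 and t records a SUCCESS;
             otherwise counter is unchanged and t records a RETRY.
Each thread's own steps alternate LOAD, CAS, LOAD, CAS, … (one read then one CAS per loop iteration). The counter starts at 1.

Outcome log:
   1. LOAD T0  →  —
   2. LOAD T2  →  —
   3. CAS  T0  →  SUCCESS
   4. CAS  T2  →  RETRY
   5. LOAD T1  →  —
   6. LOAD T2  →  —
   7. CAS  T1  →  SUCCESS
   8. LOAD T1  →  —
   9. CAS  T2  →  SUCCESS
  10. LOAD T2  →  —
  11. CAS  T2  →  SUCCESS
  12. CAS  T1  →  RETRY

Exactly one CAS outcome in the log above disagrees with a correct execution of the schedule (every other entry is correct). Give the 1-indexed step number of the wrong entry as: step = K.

Reference trace:
T0 LOAD — after: cnt=1, r=1 — load
T2 LOAD — after: cnt=1, r=1 — load
T0 CAS — after: cnt=2, r=1 — ok
T2 CAS — after: cnt=2, r=1 — retry
T1 LOAD — after: cnt=2, r=2 — load
T2 LOAD — after: cnt=2, r=2 — load
T1 CAS — after: cnt=3, r=2 — ok
T1 LOAD — after: cnt=3, r=3 — load
T2 CAS — after: cnt=3, r=2 — retry
T2 LOAD — after: cnt=3, r=3 — load
T2 CAS — after: cnt=4, r=3 — ok
T1 CAS — after: cnt=4, r=3 — retry
Flip is step 9.

step = 9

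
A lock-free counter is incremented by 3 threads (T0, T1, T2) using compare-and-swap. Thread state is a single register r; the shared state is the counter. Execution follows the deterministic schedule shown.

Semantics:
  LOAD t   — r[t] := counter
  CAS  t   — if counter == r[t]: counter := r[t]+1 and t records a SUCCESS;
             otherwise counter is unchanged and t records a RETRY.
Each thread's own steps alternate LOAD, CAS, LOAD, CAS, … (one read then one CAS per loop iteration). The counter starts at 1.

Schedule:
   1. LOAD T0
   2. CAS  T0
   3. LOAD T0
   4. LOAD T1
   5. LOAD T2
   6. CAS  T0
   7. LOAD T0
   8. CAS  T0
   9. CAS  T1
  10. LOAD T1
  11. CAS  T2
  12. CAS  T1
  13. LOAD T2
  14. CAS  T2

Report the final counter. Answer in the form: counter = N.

counter = 6

[1] T0.load  rd  (counter 1, T0.r 1)
[2] T0.cas  hit  (counter 2, T0.r 1)
[3] T0.load  rd  (counter 2, T0.r 2)
[4] T1.load  rd  (counter 2, T1.r 2)
[5] T2.load  rd  (counter 2, T2.r 2)
[6] T0.cas  hit  (counter 3, T0.r 2)
[7] T0.load  rd  (counter 3, T0.r 3)
[8] T0.cas  hit  (counter 4, T0.r 3)
[9] T1.cas  miss  (counter 4, T1.r 2)
[10] T1.load  rd  (counter 4, T1.r 4)
[11] T2.cas  miss  (counter 4, T2.r 2)
[12] T1.cas  hit  (counter 5, T1.r 4)
[13] T2.load  rd  (counter 5, T2.r 5)
[14] T2.cas  hit  (counter 6, T2.r 5)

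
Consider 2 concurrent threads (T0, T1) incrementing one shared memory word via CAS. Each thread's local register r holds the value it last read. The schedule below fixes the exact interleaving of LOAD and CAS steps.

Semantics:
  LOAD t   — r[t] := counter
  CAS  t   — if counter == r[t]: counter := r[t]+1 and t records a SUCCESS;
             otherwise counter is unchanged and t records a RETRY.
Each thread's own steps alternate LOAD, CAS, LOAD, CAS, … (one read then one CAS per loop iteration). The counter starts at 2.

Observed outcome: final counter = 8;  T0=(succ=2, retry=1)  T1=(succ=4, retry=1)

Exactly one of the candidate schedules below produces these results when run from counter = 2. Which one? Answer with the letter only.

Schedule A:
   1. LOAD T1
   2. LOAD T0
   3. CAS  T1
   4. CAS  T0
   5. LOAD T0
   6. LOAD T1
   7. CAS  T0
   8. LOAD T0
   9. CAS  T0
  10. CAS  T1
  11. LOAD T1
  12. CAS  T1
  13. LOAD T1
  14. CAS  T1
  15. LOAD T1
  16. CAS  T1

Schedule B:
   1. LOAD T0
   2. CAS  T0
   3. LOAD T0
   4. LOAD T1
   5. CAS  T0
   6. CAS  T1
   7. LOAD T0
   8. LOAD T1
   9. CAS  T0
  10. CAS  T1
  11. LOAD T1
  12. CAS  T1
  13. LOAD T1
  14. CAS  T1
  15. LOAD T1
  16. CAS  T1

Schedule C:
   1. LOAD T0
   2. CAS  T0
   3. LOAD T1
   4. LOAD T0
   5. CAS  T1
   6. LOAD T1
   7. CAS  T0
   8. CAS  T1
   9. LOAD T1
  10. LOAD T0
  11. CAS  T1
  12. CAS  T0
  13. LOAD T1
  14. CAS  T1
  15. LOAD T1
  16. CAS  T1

A

Simulating candidate A:
step 1: T1 LOAD ⇒ load; ctr=2 reg=2
step 2: T0 LOAD ⇒ load; ctr=2 reg=2
step 3: T1 CAS ⇒ ok; ctr=3 reg=2
step 4: T0 CAS ⇒ retry; ctr=3 reg=2
step 5: T0 LOAD ⇒ load; ctr=3 reg=3
step 6: T1 LOAD ⇒ load; ctr=3 reg=3
step 7: T0 CAS ⇒ ok; ctr=4 reg=3
step 8: T0 LOAD ⇒ load; ctr=4 reg=4
step 9: T0 CAS ⇒ ok; ctr=5 reg=4
step 10: T1 CAS ⇒ retry; ctr=5 reg=3
step 11: T1 LOAD ⇒ load; ctr=5 reg=5
step 12: T1 CAS ⇒ ok; ctr=6 reg=5
step 13: T1 LOAD ⇒ load; ctr=6 reg=6
step 14: T1 CAS ⇒ ok; ctr=7 reg=6
step 15: T1 LOAD ⇒ load; ctr=7 reg=7
step 16: T1 CAS ⇒ ok; ctr=8 reg=7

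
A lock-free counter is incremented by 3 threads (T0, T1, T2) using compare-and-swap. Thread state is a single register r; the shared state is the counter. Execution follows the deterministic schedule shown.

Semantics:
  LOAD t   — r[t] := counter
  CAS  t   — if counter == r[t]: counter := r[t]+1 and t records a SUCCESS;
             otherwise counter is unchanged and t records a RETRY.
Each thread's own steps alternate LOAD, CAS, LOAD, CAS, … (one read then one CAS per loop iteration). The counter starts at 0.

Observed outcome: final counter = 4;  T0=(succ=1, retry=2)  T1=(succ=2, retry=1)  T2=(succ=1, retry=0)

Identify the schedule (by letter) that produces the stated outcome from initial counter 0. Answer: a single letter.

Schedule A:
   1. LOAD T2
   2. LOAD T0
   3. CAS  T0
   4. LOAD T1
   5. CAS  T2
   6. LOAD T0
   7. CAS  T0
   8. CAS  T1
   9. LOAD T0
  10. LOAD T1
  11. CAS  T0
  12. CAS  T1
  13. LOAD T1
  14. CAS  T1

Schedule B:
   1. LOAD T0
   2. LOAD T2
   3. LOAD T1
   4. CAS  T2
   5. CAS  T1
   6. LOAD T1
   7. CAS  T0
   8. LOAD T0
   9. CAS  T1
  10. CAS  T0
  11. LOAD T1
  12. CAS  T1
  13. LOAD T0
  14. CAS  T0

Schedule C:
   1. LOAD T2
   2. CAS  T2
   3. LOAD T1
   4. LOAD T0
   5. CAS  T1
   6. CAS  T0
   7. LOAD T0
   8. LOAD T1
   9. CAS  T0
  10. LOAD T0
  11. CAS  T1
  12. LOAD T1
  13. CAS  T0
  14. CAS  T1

Run B:
T0 LOAD — after: cnt=0, r=0 — load
T2 LOAD — after: cnt=0, r=0 — load
T1 LOAD — after: cnt=0, r=0 — load
T2 CAS — after: cnt=1, r=0 — ok
T1 CAS — after: cnt=1, r=0 — retry
T1 LOAD — after: cnt=1, r=1 — load
T0 CAS — after: cnt=1, r=0 — retry
T0 LOAD — after: cnt=1, r=1 — load
T1 CAS — after: cnt=2, r=1 — ok
T0 CAS — after: cnt=2, r=1 — retry
T1 LOAD — after: cnt=2, r=2 — load
T1 CAS — after: cnt=3, r=2 — ok
T0 LOAD — after: cnt=3, r=3 — load
T0 CAS — after: cnt=4, r=3 — ok

B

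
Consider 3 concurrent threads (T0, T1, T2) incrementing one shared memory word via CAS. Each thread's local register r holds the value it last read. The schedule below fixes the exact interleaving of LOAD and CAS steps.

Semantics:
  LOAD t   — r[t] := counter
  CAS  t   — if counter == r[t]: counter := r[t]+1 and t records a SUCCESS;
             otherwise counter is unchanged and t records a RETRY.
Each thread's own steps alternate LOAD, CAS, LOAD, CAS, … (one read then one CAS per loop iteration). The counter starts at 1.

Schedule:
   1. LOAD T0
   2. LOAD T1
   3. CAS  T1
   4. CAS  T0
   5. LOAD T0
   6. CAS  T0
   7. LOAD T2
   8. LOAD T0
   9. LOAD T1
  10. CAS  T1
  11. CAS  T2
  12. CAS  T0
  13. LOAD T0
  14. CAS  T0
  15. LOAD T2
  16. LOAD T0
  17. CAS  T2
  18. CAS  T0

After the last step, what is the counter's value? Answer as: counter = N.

1. LOAD T0 → mem=1 r[T0]=1 [LOAD]
2. LOAD T1 → mem=1 r[T1]=1 [LOAD]
3. CAS T1 → mem=2 r[T1]=1 [OK]
4. CAS T0 → mem=2 r[T0]=1 [RETRY]
5. LOAD T0 → mem=2 r[T0]=2 [LOAD]
6. CAS T0 → mem=3 r[T0]=2 [OK]
7. LOAD T2 → mem=3 r[T2]=3 [LOAD]
8. LOAD T0 → mem=3 r[T0]=3 [LOAD]
9. LOAD T1 → mem=3 r[T1]=3 [LOAD]
10. CAS T1 → mem=4 r[T1]=3 [OK]
11. CAS T2 → mem=4 r[T2]=3 [RETRY]
12. CAS T0 → mem=4 r[T0]=3 [RETRY]
13. LOAD T0 → mem=4 r[T0]=4 [LOAD]
14. CAS T0 → mem=5 r[T0]=4 [OK]
15. LOAD T2 → mem=5 r[T2]=5 [LOAD]
16. LOAD T0 → mem=5 r[T0]=5 [LOAD]
17. CAS T2 → mem=6 r[T2]=5 [OK]
18. CAS T0 → mem=6 r[T0]=5 [RETRY]

counter = 6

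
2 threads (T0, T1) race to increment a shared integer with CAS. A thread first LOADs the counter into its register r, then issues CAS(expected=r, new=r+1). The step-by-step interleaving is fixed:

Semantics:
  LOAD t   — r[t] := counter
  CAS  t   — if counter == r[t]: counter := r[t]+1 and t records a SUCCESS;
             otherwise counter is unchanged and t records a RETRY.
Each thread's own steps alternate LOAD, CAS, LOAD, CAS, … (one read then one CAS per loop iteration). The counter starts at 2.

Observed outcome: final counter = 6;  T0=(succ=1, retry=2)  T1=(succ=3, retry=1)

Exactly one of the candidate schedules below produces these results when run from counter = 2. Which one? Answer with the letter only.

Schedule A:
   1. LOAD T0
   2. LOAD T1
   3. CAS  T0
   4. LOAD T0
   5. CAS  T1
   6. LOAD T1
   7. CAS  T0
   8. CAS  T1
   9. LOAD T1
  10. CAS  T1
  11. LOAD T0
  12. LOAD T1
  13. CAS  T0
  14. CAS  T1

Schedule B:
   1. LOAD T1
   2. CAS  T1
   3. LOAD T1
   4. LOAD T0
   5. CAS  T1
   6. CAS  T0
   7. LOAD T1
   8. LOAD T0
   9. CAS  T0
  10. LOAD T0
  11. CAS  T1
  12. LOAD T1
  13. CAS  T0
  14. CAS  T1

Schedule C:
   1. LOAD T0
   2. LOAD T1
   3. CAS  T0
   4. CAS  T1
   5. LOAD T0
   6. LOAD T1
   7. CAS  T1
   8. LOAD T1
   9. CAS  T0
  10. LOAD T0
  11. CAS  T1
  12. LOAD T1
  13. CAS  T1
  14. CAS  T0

C

Simulating candidate C:
step 1: T0 LOAD ⇒ load; ctr=2 reg=2
step 2: T1 LOAD ⇒ load; ctr=2 reg=2
step 3: T0 CAS ⇒ ok; ctr=3 reg=2
step 4: T1 CAS ⇒ retry; ctr=3 reg=2
step 5: T0 LOAD ⇒ load; ctr=3 reg=3
step 6: T1 LOAD ⇒ load; ctr=3 reg=3
step 7: T1 CAS ⇒ ok; ctr=4 reg=3
step 8: T1 LOAD ⇒ load; ctr=4 reg=4
step 9: T0 CAS ⇒ retry; ctr=4 reg=3
step 10: T0 LOAD ⇒ load; ctr=4 reg=4
step 11: T1 CAS ⇒ ok; ctr=5 reg=4
step 12: T1 LOAD ⇒ load; ctr=5 reg=5
step 13: T1 CAS ⇒ ok; ctr=6 reg=5
step 14: T0 CAS ⇒ retry; ctr=6 reg=4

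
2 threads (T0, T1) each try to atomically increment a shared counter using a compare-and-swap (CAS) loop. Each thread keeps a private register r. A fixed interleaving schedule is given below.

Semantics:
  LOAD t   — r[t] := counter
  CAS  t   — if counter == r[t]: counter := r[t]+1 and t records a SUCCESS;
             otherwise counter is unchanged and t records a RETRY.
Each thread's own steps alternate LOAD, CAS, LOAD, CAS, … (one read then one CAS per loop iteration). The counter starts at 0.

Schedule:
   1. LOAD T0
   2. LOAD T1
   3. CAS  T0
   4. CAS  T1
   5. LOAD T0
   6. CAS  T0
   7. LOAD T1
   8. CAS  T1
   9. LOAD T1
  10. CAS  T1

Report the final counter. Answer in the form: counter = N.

T0 LOAD — after: cnt=0, r=0 — load
T1 LOAD — after: cnt=0, r=0 — load
T0 CAS — after: cnt=1, r=0 — ok
T1 CAS — after: cnt=1, r=0 — retry
T0 LOAD — after: cnt=1, r=1 — load
T0 CAS — after: cnt=2, r=1 — ok
T1 LOAD — after: cnt=2, r=2 — load
T1 CAS — after: cnt=3, r=2 — ok
T1 LOAD — after: cnt=3, r=3 — load
T1 CAS — after: cnt=4, r=3 — ok

counter = 4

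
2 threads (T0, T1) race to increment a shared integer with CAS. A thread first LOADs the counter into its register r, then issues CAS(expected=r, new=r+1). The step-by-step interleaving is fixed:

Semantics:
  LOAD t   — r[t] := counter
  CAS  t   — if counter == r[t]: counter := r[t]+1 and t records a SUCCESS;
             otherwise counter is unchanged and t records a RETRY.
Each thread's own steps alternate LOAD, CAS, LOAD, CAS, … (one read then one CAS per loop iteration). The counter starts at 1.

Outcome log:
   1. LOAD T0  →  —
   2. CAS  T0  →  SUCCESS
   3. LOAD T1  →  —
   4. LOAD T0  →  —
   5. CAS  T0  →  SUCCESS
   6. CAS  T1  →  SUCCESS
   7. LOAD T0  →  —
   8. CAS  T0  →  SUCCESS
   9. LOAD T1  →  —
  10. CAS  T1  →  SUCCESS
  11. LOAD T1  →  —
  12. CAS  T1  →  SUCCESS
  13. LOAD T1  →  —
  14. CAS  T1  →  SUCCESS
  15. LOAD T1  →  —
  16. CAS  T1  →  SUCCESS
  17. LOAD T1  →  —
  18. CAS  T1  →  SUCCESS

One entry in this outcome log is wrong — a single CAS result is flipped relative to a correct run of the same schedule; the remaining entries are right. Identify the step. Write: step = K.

Correct run:
step 1: T0 LOAD ⇒ load; ctr=1 reg=1
step 2: T0 CAS ⇒ ok; ctr=2 reg=1
step 3: T1 LOAD ⇒ load; ctr=2 reg=2
step 4: T0 LOAD ⇒ load; ctr=2 reg=2
step 5: T0 CAS ⇒ ok; ctr=3 reg=2
step 6: T1 CAS ⇒ retry; ctr=3 reg=2
step 7: T0 LOAD ⇒ load; ctr=3 reg=3
step 8: T0 CAS ⇒ ok; ctr=4 reg=3
step 9: T1 LOAD ⇒ load; ctr=4 reg=4
step 10: T1 CAS ⇒ ok; ctr=5 reg=4
step 11: T1 LOAD ⇒ load; ctr=5 reg=5
step 12: T1 CAS ⇒ ok; ctr=6 reg=5
step 13: T1 LOAD ⇒ load; ctr=6 reg=6
step 14: T1 CAS ⇒ ok; ctr=7 reg=6
step 15: T1 LOAD ⇒ load; ctr=7 reg=7
step 16: T1 CAS ⇒ ok; ctr=8 reg=7
step 17: T1 LOAD ⇒ load; ctr=8 reg=8
step 18: T1 CAS ⇒ ok; ctr=9 reg=8
Log disagrees first at step 6.

step = 6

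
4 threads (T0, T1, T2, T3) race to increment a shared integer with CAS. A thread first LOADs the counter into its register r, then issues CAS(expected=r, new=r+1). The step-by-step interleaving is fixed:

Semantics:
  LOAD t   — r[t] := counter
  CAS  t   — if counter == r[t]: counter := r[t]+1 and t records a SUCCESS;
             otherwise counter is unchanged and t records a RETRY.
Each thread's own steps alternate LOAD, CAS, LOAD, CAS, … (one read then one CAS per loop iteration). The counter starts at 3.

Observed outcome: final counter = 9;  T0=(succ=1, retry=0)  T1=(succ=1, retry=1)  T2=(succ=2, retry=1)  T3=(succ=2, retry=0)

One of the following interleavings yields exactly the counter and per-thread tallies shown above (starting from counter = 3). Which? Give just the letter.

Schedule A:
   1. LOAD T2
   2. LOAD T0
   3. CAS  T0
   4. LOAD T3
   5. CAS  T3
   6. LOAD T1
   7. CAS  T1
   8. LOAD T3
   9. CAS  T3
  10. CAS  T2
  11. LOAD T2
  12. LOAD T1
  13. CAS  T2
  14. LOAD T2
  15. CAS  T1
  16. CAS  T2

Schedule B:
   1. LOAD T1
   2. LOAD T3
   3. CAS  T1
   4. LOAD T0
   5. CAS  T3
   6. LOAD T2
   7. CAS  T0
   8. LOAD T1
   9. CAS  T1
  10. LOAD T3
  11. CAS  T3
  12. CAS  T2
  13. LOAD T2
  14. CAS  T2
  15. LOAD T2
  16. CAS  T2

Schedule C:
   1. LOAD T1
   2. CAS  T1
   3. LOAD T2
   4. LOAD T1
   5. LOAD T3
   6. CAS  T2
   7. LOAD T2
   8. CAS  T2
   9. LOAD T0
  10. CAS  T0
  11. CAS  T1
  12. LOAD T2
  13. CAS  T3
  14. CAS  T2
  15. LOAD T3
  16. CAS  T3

A

Simulating candidate A:
[1] T2.load  rd  (counter 3, T2.r 3)
[2] T0.load  rd  (counter 3, T0.r 3)
[3] T0.cas  hit  (counter 4, T0.r 3)
[4] T3.load  rd  (counter 4, T3.r 4)
[5] T3.cas  hit  (counter 5, T3.r 4)
[6] T1.load  rd  (counter 5, T1.r 5)
[7] T1.cas  hit  (counter 6, T1.r 5)
[8] T3.load  rd  (counter 6, T3.r 6)
[9] T3.cas  hit  (counter 7, T3.r 6)
[10] T2.cas  miss  (counter 7, T2.r 3)
[11] T2.load  rd  (counter 7, T2.r 7)
[12] T1.load  rd  (counter 7, T1.r 7)
[13] T2.cas  hit  (counter 8, T2.r 7)
[14] T2.load  rd  (counter 8, T2.r 8)
[15] T1.cas  miss  (counter 8, T1.r 7)
[16] T2.cas  hit  (counter 9, T2.r 8)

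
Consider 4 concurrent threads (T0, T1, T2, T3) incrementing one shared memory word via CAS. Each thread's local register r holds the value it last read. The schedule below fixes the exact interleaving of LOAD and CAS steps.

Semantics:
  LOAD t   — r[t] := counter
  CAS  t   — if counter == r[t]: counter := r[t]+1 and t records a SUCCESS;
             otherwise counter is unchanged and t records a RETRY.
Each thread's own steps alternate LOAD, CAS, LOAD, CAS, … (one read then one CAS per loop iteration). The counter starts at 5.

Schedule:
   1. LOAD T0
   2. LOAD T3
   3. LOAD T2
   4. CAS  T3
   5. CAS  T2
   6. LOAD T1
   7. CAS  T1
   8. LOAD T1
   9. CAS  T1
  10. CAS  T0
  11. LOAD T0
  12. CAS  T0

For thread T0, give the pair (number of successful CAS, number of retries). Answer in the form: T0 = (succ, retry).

1. LOAD T0 → mem=5 r[T0]=5 [LOAD]
2. LOAD T3 → mem=5 r[T3]=5 [LOAD]
3. LOAD T2 → mem=5 r[T2]=5 [LOAD]
4. CAS T3 → mem=6 r[T3]=5 [OK]
5. CAS T2 → mem=6 r[T2]=5 [RETRY]
6. LOAD T1 → mem=6 r[T1]=6 [LOAD]
7. CAS T1 → mem=7 r[T1]=6 [OK]
8. LOAD T1 → mem=7 r[T1]=7 [LOAD]
9. CAS T1 → mem=8 r[T1]=7 [OK]
10. CAS T0 → mem=8 r[T0]=5 [RETRY]
11. LOAD T0 → mem=8 r[T0]=8 [LOAD]
12. CAS T0 → mem=9 r[T0]=8 [OK]

T0 = (1, 1)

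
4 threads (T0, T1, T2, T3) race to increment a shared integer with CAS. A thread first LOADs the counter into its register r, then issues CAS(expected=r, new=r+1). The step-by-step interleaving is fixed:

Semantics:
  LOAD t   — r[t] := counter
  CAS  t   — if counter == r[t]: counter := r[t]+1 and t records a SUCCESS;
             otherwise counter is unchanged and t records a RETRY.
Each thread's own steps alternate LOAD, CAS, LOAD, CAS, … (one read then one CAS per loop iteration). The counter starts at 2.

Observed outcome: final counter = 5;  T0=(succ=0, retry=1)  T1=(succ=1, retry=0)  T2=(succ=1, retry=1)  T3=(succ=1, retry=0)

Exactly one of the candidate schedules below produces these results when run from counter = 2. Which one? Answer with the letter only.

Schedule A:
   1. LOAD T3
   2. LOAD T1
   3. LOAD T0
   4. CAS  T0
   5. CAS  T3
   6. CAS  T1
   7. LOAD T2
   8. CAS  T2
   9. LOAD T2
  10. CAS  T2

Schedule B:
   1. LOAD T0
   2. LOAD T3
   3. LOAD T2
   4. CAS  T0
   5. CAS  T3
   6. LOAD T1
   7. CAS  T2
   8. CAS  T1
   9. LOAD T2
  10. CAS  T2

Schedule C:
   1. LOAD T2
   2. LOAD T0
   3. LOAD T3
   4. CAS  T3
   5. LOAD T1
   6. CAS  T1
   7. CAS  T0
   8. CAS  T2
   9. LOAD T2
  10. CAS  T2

Run C:
[1] T2.load  rd  (counter 2, T2.r 2)
[2] T0.load  rd  (counter 2, T0.r 2)
[3] T3.load  rd  (counter 2, T3.r 2)
[4] T3.cas  hit  (counter 3, T3.r 2)
[5] T1.load  rd  (counter 3, T1.r 3)
[6] T1.cas  hit  (counter 4, T1.r 3)
[7] T0.cas  miss  (counter 4, T0.r 2)
[8] T2.cas  miss  (counter 4, T2.r 2)
[9] T2.load  rd  (counter 4, T2.r 4)
[10] T2.cas  hit  (counter 5, T2.r 4)

C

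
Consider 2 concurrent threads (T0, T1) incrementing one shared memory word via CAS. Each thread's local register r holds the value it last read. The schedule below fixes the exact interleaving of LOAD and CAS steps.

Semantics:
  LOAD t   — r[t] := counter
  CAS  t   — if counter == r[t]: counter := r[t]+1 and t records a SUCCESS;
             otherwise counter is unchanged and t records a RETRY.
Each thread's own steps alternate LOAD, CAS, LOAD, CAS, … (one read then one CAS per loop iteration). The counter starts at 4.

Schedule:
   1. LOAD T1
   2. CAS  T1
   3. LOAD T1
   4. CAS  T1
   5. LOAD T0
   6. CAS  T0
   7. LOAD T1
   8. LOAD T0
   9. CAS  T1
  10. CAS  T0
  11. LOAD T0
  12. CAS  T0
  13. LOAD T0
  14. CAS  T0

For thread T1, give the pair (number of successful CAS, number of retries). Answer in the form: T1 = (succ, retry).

   1) LOAD T1:  M=4  r_T1=4
   2) CAS  T1:  M=5  r_T1=4 ✓
   3) LOAD T1:  M=5  r_T1=5
   4) CAS  T1:  M=6  r_T1=5 ✓
   5) LOAD T0:  M=6  r_T0=6
   6) CAS  T0:  M=7  r_T0=6 ✓
   7) LOAD T1:  M=7  r_T1=7
   8) LOAD T0:  M=7  r_T0=7
   9) CAS  T1:  M=8  r_T1=7 ✓
  10) CAS  T0:  M=8  r_T0=7 ✗
  11) LOAD T0:  M=8  r_T0=8
  12) CAS  T0:  M=9  r_T0=8 ✓
  13) LOAD T0:  M=9  r_T0=9
  14) CAS  T0:  M=10  r_T0=9 ✓

T1 = (3, 0)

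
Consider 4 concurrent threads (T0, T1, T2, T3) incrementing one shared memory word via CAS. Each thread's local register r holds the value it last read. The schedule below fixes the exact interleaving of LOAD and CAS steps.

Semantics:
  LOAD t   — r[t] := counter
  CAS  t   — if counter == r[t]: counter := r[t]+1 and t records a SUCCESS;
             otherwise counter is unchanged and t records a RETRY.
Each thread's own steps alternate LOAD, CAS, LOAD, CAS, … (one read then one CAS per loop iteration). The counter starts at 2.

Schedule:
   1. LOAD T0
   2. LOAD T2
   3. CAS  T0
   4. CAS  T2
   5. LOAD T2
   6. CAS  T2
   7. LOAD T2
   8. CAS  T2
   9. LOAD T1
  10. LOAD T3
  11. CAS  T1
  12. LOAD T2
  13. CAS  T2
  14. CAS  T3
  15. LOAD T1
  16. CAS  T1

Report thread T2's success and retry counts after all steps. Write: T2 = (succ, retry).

#1 T0 reads 2
#2 T2 reads 2
#3 T0 CAS(2→3) writes; counter now 3
#4 T2 CAS(2→3) fails; counter now 3
#5 T2 reads 3
#6 T2 CAS(3→4) writes; counter now 4
#7 T2 reads 4
#8 T2 CAS(4→5) writes; counter now 5
#9 T1 reads 5
#10 T3 reads 5
#11 T1 CAS(5→6) writes; counter now 6
#12 T2 reads 6
#13 T2 CAS(6→7) writes; counter now 7
#14 T3 CAS(5→6) fails; counter now 7
#15 T1 reads 7
#16 T1 CAS(7→8) writes; counter now 8

T2 = (3, 1)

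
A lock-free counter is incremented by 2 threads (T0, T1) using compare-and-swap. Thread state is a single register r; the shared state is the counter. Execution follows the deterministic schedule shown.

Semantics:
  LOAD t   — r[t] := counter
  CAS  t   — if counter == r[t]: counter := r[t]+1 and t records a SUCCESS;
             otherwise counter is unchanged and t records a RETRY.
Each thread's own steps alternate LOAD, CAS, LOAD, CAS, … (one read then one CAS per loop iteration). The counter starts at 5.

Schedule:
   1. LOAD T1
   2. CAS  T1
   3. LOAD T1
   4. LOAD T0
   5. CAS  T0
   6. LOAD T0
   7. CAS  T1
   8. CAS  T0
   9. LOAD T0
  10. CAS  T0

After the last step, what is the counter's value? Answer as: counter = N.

   1) LOAD T1:  M=5  r_T1=5
   2) CAS  T1:  M=6  r_T1=5 ✓
   3) LOAD T1:  M=6  r_T1=6
   4) LOAD T0:  M=6  r_T0=6
   5) CAS  T0:  M=7  r_T0=6 ✓
   6) LOAD T0:  M=7  r_T0=7
   7) CAS  T1:  M=7  r_T1=6 ✗
   8) CAS  T0:  M=8  r_T0=7 ✓
   9) LOAD T0:  M=8  r_T0=8
  10) CAS  T0:  M=9  r_T0=8 ✓

counter = 9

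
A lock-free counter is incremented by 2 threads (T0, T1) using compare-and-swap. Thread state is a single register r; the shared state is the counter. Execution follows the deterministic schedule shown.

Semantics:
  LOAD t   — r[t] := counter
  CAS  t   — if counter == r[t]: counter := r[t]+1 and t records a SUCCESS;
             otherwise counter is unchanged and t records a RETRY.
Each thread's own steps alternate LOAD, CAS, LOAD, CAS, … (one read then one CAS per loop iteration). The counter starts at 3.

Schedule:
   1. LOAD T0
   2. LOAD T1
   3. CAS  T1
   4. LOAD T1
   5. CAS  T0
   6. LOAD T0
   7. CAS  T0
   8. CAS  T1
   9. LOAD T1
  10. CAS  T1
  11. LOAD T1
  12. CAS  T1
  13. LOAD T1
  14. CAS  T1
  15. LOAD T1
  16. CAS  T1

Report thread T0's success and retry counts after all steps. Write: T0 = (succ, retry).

T0 = (1, 1)

#1 T0 reads 3
#2 T1 reads 3
#3 T1 CAS(3→4) writes; counter now 4
#4 T1 reads 4
#5 T0 CAS(3→4) fails; counter now 4
#6 T0 reads 4
#7 T0 CAS(4→5) writes; counter now 5
#8 T1 CAS(4→5) fails; counter now 5
#9 T1 reads 5
#10 T1 CAS(5→6) writes; counter now 6
#11 T1 reads 6
#12 T1 CAS(6→7) writes; counter now 7
#13 T1 reads 7
#14 T1 CAS(7→8) writes; counter now 8
#15 T1 reads 8
#16 T1 CAS(8→9) writes; counter now 9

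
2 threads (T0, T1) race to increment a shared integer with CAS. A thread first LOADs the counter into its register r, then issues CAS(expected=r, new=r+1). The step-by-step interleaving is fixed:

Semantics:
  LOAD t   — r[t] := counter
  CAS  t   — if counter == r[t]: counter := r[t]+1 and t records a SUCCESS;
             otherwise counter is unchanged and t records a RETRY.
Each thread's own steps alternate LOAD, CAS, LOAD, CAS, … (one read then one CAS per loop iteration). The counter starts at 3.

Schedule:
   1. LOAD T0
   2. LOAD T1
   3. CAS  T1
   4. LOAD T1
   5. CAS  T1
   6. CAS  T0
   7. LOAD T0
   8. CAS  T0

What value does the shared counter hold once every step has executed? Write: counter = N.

[1] T0.load  rd  (counter 3, T0.r 3)
[2] T1.load  rd  (counter 3, T1.r 3)
[3] T1.cas  hit  (counter 4, T1.r 3)
[4] T1.load  rd  (counter 4, T1.r 4)
[5] T1.cas  hit  (counter 5, T1.r 4)
[6] T0.cas  miss  (counter 5, T0.r 3)
[7] T0.load  rd  (counter 5, T0.r 5)
[8] T0.cas  hit  (counter 6, T0.r 5)

counter = 6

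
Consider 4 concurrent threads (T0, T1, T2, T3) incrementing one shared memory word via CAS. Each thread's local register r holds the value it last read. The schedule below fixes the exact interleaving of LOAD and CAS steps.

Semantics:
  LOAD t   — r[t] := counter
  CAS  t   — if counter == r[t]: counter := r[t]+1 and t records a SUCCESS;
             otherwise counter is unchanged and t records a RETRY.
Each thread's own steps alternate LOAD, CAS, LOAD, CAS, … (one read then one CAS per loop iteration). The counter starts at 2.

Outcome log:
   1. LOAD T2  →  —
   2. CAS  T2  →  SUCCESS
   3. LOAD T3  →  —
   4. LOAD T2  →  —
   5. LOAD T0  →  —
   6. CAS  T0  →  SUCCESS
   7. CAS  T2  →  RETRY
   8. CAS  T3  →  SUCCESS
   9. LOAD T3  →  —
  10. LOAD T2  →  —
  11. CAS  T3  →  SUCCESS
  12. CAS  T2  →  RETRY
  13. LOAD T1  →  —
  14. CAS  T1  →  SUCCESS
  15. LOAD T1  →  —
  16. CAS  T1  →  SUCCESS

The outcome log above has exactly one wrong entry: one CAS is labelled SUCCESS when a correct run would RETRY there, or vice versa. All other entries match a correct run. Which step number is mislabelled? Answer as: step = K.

step = 8

Re-executing:
step 1: T2 LOAD ⇒ load; ctr=2 reg=2
step 2: T2 CAS ⇒ ok; ctr=3 reg=2
step 3: T3 LOAD ⇒ load; ctr=3 reg=3
step 4: T2 LOAD ⇒ load; ctr=3 reg=3
step 5: T0 LOAD ⇒ load; ctr=3 reg=3
step 6: T0 CAS ⇒ ok; ctr=4 reg=3
step 7: T2 CAS ⇒ retry; ctr=4 reg=3
step 8: T3 CAS ⇒ retry; ctr=4 reg=3
step 9: T3 LOAD ⇒ load; ctr=4 reg=4
step 10: T2 LOAD ⇒ load; ctr=4 reg=4
step 11: T3 CAS ⇒ ok; ctr=5 reg=4
step 12: T2 CAS ⇒ retry; ctr=5 reg=4
step 13: T1 LOAD ⇒ load; ctr=5 reg=5
step 14: T1 CAS ⇒ ok; ctr=6 reg=5
step 15: T1 LOAD ⇒ load; ctr=6 reg=6
step 16: T1 CAS ⇒ ok; ctr=7 reg=6
Log disagrees first at step 8.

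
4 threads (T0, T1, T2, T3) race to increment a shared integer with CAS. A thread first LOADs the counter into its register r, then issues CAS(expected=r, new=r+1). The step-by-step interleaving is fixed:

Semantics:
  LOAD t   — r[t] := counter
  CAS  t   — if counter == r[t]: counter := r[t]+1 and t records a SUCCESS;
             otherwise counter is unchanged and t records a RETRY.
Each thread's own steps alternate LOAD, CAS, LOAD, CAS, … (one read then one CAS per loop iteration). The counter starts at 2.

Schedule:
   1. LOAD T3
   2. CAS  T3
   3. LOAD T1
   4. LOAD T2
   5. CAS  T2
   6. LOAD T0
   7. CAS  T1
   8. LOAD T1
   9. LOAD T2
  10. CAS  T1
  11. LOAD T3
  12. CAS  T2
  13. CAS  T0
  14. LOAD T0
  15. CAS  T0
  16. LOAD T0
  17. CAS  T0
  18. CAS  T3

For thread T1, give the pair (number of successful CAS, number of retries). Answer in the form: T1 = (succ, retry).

step 1: T3 LOAD ⇒ load; ctr=2 reg=2
step 2: T3 CAS ⇒ ok; ctr=3 reg=2
step 3: T1 LOAD ⇒ load; ctr=3 reg=3
step 4: T2 LOAD ⇒ load; ctr=3 reg=3
step 5: T2 CAS ⇒ ok; ctr=4 reg=3
step 6: T0 LOAD ⇒ load; ctr=4 reg=4
step 7: T1 CAS ⇒ retry; ctr=4 reg=3
step 8: T1 LOAD ⇒ load; ctr=4 reg=4
step 9: T2 LOAD ⇒ load; ctr=4 reg=4
step 10: T1 CAS ⇒ ok; ctr=5 reg=4
step 11: T3 LOAD ⇒ load; ctr=5 reg=5
step 12: T2 CAS ⇒ retry; ctr=5 reg=4
step 13: T0 CAS ⇒ retry; ctr=5 reg=4
step 14: T0 LOAD ⇒ load; ctr=5 reg=5
step 15: T0 CAS ⇒ ok; ctr=6 reg=5
step 16: T0 LOAD ⇒ load; ctr=6 reg=6
step 17: T0 CAS ⇒ ok; ctr=7 reg=6
step 18: T3 CAS ⇒ retry; ctr=7 reg=5

T1 = (1, 1)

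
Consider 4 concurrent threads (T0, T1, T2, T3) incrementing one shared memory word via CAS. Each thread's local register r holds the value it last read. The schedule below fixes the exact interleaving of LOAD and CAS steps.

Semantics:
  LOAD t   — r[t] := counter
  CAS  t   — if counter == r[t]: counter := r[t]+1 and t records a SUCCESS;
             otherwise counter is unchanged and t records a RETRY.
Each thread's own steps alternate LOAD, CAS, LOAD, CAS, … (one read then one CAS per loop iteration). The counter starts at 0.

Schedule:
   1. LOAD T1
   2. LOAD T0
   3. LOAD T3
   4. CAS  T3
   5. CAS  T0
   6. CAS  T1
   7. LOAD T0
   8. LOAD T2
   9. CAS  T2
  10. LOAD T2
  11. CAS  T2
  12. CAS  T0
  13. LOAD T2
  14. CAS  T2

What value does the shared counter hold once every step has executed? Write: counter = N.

step 1: T1 LOAD ⇒ load; ctr=0 reg=0
step 2: T0 LOAD ⇒ load; ctr=0 reg=0
step 3: T3 LOAD ⇒ load; ctr=0 reg=0
step 4: T3 CAS ⇒ ok; ctr=1 reg=0
step 5: T0 CAS ⇒ retry; ctr=1 reg=0
step 6: T1 CAS ⇒ retry; ctr=1 reg=0
step 7: T0 LOAD ⇒ load; ctr=1 reg=1
step 8: T2 LOAD ⇒ load; ctr=1 reg=1
step 9: T2 CAS ⇒ ok; ctr=2 reg=1
step 10: T2 LOAD ⇒ load; ctr=2 reg=2
step 11: T2 CAS ⇒ ok; ctr=3 reg=2
step 12: T0 CAS ⇒ retry; ctr=3 reg=1
step 13: T2 LOAD ⇒ load; ctr=3 reg=3
step 14: T2 CAS ⇒ ok; ctr=4 reg=3

counter = 4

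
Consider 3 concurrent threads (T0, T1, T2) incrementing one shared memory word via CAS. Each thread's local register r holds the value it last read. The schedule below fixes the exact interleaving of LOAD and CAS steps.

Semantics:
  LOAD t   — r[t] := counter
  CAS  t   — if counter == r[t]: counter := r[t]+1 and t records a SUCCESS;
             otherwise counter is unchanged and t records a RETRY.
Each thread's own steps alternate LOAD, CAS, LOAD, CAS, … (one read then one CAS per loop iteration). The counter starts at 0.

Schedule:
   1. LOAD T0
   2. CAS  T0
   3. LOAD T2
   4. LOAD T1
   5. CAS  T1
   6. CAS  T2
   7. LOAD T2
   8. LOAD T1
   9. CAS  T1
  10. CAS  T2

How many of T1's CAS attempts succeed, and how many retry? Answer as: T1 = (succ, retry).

T1 = (2, 0)

   1) LOAD T0:  M=0  r_T0=0
   2) CAS  T0:  M=1  r_T0=0 ✓
   3) LOAD T2:  M=1  r_T2=1
   4) LOAD T1:  M=1  r_T1=1
   5) CAS  T1:  M=2  r_T1=1 ✓
   6) CAS  T2:  M=2  r_T2=1 ✗
   7) LOAD T2:  M=2  r_T2=2
   8) LOAD T1:  M=2  r_T1=2
   9) CAS  T1:  M=3  r_T1=2 ✓
  10) CAS  T2:  M=3  r_T2=2 ✗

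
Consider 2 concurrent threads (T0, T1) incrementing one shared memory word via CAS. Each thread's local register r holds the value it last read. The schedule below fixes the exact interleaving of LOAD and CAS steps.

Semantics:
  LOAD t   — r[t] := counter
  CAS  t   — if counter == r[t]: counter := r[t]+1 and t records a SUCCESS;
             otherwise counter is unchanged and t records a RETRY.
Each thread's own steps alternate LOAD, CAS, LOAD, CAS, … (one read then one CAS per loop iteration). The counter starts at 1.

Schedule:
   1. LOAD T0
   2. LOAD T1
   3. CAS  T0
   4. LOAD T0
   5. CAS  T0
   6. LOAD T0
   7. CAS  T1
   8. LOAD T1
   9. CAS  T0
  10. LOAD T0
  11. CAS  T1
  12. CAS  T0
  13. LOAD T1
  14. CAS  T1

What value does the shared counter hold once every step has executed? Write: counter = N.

counter = 6

   1) LOAD T0:  M=1  r_T0=1
   2) LOAD T1:  M=1  r_T1=1
   3) CAS  T0:  M=2  r_T0=1 ✓
   4) LOAD T0:  M=2  r_T0=2
   5) CAS  T0:  M=3  r_T0=2 ✓
   6) LOAD T0:  M=3  r_T0=3
   7) CAS  T1:  M=3  r_T1=1 ✗
   8) LOAD T1:  M=3  r_T1=3
   9) CAS  T0:  M=4  r_T0=3 ✓
  10) LOAD T0:  M=4  r_T0=4
  11) CAS  T1:  M=4  r_T1=3 ✗
  12) CAS  T0:  M=5  r_T0=4 ✓
  13) LOAD T1:  M=5  r_T1=5
  14) CAS  T1:  M=6  r_T1=5 ✓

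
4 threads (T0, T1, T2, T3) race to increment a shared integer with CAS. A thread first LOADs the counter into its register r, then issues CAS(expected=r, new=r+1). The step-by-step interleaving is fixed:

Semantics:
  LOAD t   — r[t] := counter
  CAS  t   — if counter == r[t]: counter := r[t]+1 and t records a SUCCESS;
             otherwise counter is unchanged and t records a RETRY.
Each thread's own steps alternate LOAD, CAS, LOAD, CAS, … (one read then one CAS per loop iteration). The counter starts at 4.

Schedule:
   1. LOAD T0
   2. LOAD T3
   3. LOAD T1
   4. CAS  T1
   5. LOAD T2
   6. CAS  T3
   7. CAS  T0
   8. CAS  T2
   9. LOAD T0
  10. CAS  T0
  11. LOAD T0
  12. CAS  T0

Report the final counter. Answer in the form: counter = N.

counter = 8

1. LOAD T0 → mem=4 r[T0]=4 [LOAD]
2. LOAD T3 → mem=4 r[T3]=4 [LOAD]
3. LOAD T1 → mem=4 r[T1]=4 [LOAD]
4. CAS T1 → mem=5 r[T1]=4 [OK]
5. LOAD T2 → mem=5 r[T2]=5 [LOAD]
6. CAS T3 → mem=5 r[T3]=4 [RETRY]
7. CAS T0 → mem=5 r[T0]=4 [RETRY]
8. CAS T2 → mem=6 r[T2]=5 [OK]
9. LOAD T0 → mem=6 r[T0]=6 [LOAD]
10. CAS T0 → mem=7 r[T0]=6 [OK]
11. LOAD T0 → mem=7 r[T0]=7 [LOAD]
12. CAS T0 → mem=8 r[T0]=7 [OK]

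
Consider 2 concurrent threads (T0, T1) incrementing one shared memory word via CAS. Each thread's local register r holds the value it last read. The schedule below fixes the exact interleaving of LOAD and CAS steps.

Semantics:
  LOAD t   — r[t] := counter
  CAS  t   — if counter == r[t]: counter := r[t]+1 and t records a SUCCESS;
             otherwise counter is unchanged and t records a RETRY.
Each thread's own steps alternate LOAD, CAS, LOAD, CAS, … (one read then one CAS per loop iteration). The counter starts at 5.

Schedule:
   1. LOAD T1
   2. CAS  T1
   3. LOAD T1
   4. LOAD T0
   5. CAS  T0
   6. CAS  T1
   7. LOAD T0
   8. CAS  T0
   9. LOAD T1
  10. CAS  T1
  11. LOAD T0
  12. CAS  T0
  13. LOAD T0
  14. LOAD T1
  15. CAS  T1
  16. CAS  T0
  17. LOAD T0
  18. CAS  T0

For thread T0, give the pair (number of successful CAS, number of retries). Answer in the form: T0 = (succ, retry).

T0 = (4, 1)

T1 LOAD — after: cnt=5, r=5 — load
T1 CAS — after: cnt=6, r=5 — ok
T1 LOAD — after: cnt=6, r=6 — load
T0 LOAD — after: cnt=6, r=6 — load
T0 CAS — after: cnt=7, r=6 — ok
T1 CAS — after: cnt=7, r=6 — retry
T0 LOAD — after: cnt=7, r=7 — load
T0 CAS — after: cnt=8, r=7 — ok
T1 LOAD — after: cnt=8, r=8 — load
T1 CAS — after: cnt=9, r=8 — ok
T0 LOAD — after: cnt=9, r=9 — load
T0 CAS — after: cnt=10, r=9 — ok
T0 LOAD — after: cnt=10, r=10 — load
T1 LOAD — after: cnt=10, r=10 — load
T1 CAS — after: cnt=11, r=10 — ok
T0 CAS — after: cnt=11, r=10 — retry
T0 LOAD — after: cnt=11, r=11 — load
T0 CAS — after: cnt=12, r=11 — ok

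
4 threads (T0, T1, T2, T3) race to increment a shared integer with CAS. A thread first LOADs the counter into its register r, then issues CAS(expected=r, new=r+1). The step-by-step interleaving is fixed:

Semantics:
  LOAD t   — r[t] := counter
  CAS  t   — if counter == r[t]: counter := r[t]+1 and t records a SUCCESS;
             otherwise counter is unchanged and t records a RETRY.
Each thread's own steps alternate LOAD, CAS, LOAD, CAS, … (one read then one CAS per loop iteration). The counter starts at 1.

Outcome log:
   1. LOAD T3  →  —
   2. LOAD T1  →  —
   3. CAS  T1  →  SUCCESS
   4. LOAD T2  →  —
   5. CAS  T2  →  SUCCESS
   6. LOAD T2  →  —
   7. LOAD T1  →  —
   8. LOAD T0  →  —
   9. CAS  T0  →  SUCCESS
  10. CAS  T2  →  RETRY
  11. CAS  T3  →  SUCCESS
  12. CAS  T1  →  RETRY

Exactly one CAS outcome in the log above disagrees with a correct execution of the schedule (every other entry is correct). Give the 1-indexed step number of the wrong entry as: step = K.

Correct run:
[1] T3.load  rd  (counter 1, T3.r 1)
[2] T1.load  rd  (counter 1, T1.r 1)
[3] T1.cas  hit  (counter 2, T1.r 1)
[4] T2.load  rd  (counter 2, T2.r 2)
[5] T2.cas  hit  (counter 3, T2.r 2)
[6] T2.load  rd  (counter 3, T2.r 3)
[7] T1.load  rd  (counter 3, T1.r 3)
[8] T0.load  rd  (counter 3, T0.r 3)
[9] T0.cas  hit  (counter 4, T0.r 3)
[10] T2.cas  miss  (counter 4, T2.r 3)
[11] T3.cas  miss  (counter 4, T3.r 1)
[12] T1.cas  miss  (counter 4, T1.r 3)
Log disagrees first at step 11.

step = 11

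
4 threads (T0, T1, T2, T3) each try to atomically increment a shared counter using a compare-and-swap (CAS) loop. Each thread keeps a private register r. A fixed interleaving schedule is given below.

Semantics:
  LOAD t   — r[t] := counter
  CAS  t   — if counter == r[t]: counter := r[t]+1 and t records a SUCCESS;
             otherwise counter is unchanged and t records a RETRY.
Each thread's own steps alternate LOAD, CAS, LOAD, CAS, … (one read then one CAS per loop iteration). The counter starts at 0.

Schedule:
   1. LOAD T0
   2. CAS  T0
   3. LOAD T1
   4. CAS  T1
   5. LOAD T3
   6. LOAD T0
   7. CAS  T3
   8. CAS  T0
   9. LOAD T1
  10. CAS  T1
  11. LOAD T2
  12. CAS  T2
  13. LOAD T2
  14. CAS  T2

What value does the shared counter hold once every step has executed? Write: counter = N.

counter = 6

1. LOAD T0 → mem=0 r[T0]=0 [LOAD]
2. CAS T0 → mem=1 r[T0]=0 [OK]
3. LOAD T1 → mem=1 r[T1]=1 [LOAD]
4. CAS T1 → mem=2 r[T1]=1 [OK]
5. LOAD T3 → mem=2 r[T3]=2 [LOAD]
6. LOAD T0 → mem=2 r[T0]=2 [LOAD]
7. CAS T3 → mem=3 r[T3]=2 [OK]
8. CAS T0 → mem=3 r[T0]=2 [RETRY]
9. LOAD T1 → mem=3 r[T1]=3 [LOAD]
10. CAS T1 → mem=4 r[T1]=3 [OK]
11. LOAD T2 → mem=4 r[T2]=4 [LOAD]
12. CAS T2 → mem=5 r[T2]=4 [OK]
13. LOAD T2 → mem=5 r[T2]=5 [LOAD]
14. CAS T2 → mem=6 r[T2]=5 [OK]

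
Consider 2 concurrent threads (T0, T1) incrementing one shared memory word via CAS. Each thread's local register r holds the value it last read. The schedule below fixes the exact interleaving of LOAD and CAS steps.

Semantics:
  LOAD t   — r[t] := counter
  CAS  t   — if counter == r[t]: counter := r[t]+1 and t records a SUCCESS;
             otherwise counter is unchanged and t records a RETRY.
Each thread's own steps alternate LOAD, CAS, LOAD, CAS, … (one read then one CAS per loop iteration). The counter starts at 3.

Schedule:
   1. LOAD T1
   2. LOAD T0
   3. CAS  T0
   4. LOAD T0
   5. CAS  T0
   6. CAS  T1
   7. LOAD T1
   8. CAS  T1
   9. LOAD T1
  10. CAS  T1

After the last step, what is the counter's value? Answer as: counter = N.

counter = 7

step 1: T1 LOAD ⇒ load; ctr=3 reg=3
step 2: T0 LOAD ⇒ load; ctr=3 reg=3
step 3: T0 CAS ⇒ ok; ctr=4 reg=3
step 4: T0 LOAD ⇒ load; ctr=4 reg=4
step 5: T0 CAS ⇒ ok; ctr=5 reg=4
step 6: T1 CAS ⇒ retry; ctr=5 reg=3
step 7: T1 LOAD ⇒ load; ctr=5 reg=5
step 8: T1 CAS ⇒ ok; ctr=6 reg=5
step 9: T1 LOAD ⇒ load; ctr=6 reg=6
step 10: T1 CAS ⇒ ok; ctr=7 reg=6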